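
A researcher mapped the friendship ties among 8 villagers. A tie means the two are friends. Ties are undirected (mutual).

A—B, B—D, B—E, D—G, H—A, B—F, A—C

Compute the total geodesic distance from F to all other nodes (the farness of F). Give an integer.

Distances from F: A:2, B:1, C:3, D:2, E:2, G:3, H:3.
Sum = 2 + 1 + 3 + 2 + 2 + 3 + 3 = 16.

16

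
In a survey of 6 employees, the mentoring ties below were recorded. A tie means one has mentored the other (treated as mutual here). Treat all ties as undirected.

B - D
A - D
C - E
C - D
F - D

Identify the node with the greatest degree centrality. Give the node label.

Degrees — A:1, B:1, C:2, D:4, E:1, F:1.
The maximum is 4, attained only by D.

D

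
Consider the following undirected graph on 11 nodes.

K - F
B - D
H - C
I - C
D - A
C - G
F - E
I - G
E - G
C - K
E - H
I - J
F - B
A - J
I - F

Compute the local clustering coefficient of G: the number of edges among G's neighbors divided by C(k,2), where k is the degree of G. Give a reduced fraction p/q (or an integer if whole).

1/3

G's neighbors: C, E, and I (k = 3).
Possible neighbor pairs: C(3,2) = 3. Edges among them: C–I → e = 1.
Clustering(G) = 1/3.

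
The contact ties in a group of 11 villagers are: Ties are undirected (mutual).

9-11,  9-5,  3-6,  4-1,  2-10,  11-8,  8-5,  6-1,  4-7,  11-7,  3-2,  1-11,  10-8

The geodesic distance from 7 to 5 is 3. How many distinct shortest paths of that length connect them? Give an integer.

2

The shortest distance is 3. The length-3 paths are: 7–11–9–5; 7–11–8–5.
That gives 2 distinct shortest paths.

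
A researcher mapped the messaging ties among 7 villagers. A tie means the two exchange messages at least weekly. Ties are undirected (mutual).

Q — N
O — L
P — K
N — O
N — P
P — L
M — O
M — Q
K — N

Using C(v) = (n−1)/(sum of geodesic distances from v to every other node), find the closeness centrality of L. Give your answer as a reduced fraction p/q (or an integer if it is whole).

Distances from L: K:2, M:2, N:2, O:1, P:1, Q:3. Sum = 11.
n = 7, so closeness = 6/11.

6/11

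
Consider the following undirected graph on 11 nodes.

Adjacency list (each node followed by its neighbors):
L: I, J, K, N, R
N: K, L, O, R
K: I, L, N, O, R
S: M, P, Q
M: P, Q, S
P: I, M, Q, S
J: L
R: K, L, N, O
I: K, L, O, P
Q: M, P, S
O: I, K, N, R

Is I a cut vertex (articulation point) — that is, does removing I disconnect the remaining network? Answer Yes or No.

Yes

Removing I leaves {J, K, L, N, O, and R} with no path to {M, P, Q, and S}, so the network splits into 2 components. I is a cut vertex.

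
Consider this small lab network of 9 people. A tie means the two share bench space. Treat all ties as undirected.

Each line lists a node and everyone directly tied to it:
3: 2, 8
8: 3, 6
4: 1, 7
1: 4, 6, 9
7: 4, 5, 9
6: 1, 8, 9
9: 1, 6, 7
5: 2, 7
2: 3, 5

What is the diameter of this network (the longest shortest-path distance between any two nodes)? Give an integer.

4

Eccentricity of each node (its greatest distance to any other): 1:4, 2:4, 3:4, 4:4, 5:3, 6:3, 7:3, 8:3, 9:3.
The maximum eccentricity is 4, realized for instance by the pair 3–4 via 3 – 2 – 5 – 7 – 4. So the diameter is 4.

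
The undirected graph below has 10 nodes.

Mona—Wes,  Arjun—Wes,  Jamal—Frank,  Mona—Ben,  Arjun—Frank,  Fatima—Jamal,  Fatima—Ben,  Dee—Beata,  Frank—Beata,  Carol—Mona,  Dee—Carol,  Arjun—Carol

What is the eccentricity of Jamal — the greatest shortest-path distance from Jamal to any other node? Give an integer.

Distances from Jamal: Arjun:2, Beata:2, Ben:2, Carol:3, Dee:3, Fatima:1, Frank:1, Mona:3, Wes:3.
The largest is 3 (to Dee, Wes, Carol, and Mona), so the eccentricity of Jamal is 3.

3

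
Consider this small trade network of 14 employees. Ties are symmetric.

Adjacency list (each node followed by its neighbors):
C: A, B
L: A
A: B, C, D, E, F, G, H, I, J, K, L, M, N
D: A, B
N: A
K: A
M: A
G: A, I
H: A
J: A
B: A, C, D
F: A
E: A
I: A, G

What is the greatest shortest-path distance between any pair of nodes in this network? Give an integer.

Eccentricity of each node (its greatest distance to any other): A:1, B:2, C:2, D:2, E:2, F:2, G:2, H:2, I:2, J:2, K:2, L:2, M:2, N:2.
The maximum eccentricity is 2, realized for instance by the pair E–L via E – A – L. So the diameter is 2.

2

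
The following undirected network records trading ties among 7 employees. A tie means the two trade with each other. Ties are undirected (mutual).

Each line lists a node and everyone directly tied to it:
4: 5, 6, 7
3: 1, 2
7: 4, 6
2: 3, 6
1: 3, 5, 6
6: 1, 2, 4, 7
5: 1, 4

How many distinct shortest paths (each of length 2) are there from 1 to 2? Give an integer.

The shortest distance is 2. The length-2 paths are: 1–6–2; 1–3–2.
That gives 2 distinct shortest paths.

2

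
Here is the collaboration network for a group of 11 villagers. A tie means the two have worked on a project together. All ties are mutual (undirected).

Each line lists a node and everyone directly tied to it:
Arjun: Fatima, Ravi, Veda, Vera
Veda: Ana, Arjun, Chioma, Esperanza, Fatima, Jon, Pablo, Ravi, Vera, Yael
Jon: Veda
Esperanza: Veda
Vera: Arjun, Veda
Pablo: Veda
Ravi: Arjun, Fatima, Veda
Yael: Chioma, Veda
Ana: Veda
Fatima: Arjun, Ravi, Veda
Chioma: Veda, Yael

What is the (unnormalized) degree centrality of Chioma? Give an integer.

Chioma is directly tied to Veda and Yael. That is 2 neighbors, so the degree of Chioma is 2.

2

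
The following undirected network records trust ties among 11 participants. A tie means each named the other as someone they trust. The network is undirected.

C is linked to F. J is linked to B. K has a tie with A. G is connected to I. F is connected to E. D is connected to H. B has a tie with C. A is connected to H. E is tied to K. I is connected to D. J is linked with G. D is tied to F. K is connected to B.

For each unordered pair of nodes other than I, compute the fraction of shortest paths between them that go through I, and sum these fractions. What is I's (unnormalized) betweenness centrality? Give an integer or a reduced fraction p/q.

11/2

Pairs whose geodesics pass through I — E–G: 1/2; A–G: 1/2; H–G: 1; H–J: 1/2; D–G: 1; D–J: 1; G–F: 1.
All other pairs contribute 0.
Summing the contributions gives betweenness(I) = 11/2.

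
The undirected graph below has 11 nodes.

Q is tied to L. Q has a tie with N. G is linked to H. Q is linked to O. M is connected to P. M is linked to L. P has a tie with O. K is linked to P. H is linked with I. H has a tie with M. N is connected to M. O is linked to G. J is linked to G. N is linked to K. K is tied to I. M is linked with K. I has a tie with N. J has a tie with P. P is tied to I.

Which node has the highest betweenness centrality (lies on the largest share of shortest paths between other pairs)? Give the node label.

Unnormalized betweenness of each node: G:13/4, H:247/60, I:3, J:3/4, K:67/60, L:3/4, M:181/20, N:73/20, O:29/6, P:199/20, Q:53/15.
P has the largest value, 199/20, making it the main broker — the node through which the most shortest paths run.

P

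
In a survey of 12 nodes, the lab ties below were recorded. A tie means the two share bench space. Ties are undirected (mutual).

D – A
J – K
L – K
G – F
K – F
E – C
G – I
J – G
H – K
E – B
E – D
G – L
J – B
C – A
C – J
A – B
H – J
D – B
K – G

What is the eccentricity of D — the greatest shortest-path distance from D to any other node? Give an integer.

Distances from D: A:1, B:1, C:2, E:1, F:4, G:3, H:3, I:4, J:2, K:3, L:4.
The largest is 4 (to L, F, and I), so the eccentricity of D is 4.

4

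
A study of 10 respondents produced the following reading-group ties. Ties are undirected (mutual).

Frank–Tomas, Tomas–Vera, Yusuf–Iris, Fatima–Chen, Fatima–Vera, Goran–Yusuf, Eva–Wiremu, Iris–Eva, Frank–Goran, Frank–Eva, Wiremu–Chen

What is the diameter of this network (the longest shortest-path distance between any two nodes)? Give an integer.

5

Eccentricity of each node (its greatest distance to any other): Chen:4, Eva:3, Fatima:5, Frank:3, Goran:4, Iris:4, Tomas:3, Vera:4, Wiremu:3, Yusuf:5.
The maximum eccentricity is 5, realized for instance by the pair Yusuf–Fatima via Yusuf – Iris – Eva – Wiremu – Chen – Fatima. So the diameter is 5.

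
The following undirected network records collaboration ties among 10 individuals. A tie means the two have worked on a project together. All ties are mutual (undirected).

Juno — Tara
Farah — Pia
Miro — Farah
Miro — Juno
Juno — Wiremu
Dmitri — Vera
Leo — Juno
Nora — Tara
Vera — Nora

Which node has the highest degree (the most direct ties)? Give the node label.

Degrees — Dmitri:1, Farah:2, Juno:4, Leo:1, Miro:2, Nora:2, Pia:1, Tara:2, Vera:2, Wiremu:1.
The maximum is 4, attained only by Juno.

Juno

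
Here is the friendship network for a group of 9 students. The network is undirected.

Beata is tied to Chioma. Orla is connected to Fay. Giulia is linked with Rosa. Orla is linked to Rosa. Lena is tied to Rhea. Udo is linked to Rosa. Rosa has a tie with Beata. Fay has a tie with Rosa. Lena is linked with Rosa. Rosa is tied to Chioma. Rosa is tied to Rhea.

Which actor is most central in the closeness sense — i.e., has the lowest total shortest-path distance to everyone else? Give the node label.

Farness (sum of distances to all others) for each node — Beata:14, Chioma:14, Fay:14, Giulia:15, Lena:14, Orla:14, Rhea:14, Rosa:8, Udo:15.
The smallest farness is 8, for Rosa, so Rosa has the highest closeness.

Rosa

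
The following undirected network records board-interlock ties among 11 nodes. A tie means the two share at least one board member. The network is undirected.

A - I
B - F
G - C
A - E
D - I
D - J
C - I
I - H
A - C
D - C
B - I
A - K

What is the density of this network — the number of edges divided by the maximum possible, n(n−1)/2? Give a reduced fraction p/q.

12/55

There are 12 edges and 11 nodes, so the maximum possible is C(11,2) = 55.
Density = 12/55.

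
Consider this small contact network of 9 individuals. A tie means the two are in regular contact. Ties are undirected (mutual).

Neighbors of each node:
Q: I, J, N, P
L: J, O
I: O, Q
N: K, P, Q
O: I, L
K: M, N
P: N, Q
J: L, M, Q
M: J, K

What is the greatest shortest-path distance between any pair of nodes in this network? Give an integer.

4

Eccentricity of each node (its greatest distance to any other): I:3, J:2, K:4, L:3, M:3, N:3, O:4, P:3, Q:2.
The maximum eccentricity is 4, realized for instance by the pair K–O via K – M – J – L – O. So the diameter is 4.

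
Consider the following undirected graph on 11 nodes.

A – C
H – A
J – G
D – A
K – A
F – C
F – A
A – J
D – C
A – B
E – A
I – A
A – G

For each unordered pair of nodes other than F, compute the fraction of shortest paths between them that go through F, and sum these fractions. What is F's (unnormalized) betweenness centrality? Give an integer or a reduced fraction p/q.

0

No shortest path between any pair of other nodes passes through F.
Summing the contributions gives betweenness(F) = 0.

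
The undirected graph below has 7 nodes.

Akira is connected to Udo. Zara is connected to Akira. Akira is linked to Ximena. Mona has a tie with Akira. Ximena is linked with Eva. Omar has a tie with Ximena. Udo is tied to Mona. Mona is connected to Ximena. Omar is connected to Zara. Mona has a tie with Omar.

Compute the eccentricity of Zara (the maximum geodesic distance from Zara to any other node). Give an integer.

Distances from Zara: Akira:1, Eva:3, Mona:2, Omar:1, Udo:2, Ximena:2.
The largest is 3 (to Eva), so the eccentricity of Zara is 3.

3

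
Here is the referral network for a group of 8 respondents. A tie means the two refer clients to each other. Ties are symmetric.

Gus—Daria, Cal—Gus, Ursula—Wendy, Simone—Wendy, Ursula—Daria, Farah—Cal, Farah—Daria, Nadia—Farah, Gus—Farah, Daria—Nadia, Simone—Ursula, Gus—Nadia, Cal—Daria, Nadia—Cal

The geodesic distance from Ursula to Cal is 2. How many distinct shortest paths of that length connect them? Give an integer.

1

The shortest distance is 2, and the only length-2 path is Ursula–Daria–Cal. So there is exactly 1 shortest path.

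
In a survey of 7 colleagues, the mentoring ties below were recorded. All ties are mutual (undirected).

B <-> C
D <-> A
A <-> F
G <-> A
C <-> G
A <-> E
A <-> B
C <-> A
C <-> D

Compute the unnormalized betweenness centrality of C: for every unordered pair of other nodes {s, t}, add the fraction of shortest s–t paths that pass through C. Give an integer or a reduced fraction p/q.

Pairs whose geodesics pass through C — D–B: 1/2; D–G: 1/2; B–G: 1/2.
All other pairs contribute 0.
Summing the contributions gives betweenness(C) = 3/2.

3/2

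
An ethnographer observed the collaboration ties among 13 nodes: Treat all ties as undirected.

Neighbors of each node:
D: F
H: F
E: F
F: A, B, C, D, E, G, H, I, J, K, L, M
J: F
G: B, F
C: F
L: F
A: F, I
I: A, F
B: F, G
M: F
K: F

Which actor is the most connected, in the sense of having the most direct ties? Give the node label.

Degrees — A:2, B:2, C:1, D:1, E:1, F:12, G:2, H:1, I:2, J:1, K:1, L:1, M:1.
The maximum is 12, attained only by F.

F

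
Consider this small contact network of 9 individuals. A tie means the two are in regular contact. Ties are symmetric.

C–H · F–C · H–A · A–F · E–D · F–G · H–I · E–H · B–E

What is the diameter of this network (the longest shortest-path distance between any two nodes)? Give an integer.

5

Eccentricity of each node (its greatest distance to any other): A:3, B:5, C:3, D:5, E:4, F:4, G:5, H:3, I:4.
The maximum eccentricity is 5, realized for instance by the pair G–D via G – F – A – H – E – D. So the diameter is 5.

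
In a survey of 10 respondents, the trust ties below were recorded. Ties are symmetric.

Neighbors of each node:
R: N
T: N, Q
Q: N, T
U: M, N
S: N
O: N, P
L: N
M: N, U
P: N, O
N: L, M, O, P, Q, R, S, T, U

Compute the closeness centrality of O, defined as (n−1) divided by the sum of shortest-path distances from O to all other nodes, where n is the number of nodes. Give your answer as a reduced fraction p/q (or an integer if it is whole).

9/16

Distances from O: L:2, M:2, N:1, P:1, Q:2, R:2, S:2, T:2, U:2. Sum = 16.
n = 10, so closeness = 9/16.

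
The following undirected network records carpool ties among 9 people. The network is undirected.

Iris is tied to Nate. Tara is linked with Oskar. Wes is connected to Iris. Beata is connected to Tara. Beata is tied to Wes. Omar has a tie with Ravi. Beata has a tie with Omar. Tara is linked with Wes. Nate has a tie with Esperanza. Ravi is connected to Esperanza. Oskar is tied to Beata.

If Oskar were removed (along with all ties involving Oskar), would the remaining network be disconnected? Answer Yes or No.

Even without Oskar, every remaining node can still reach every other (the residual graph is connected), so Oskar is not a cut vertex.

No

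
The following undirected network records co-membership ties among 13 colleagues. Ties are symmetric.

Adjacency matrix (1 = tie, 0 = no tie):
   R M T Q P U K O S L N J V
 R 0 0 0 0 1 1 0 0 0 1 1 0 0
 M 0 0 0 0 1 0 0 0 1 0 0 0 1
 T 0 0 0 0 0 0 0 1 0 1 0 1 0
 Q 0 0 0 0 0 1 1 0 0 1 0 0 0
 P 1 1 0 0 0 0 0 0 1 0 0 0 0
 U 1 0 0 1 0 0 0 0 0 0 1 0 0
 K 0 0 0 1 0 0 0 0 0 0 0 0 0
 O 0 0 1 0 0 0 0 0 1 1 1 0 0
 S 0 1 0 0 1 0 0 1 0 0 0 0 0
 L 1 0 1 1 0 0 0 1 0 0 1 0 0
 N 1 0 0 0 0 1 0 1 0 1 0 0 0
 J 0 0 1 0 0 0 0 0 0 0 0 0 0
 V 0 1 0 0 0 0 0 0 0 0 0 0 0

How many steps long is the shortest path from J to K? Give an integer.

One shortest route is J – T – L – Q – K, which uses 4 edges, and at distance 3 from J we only reach {N, Q, R, S}, which does not include K. So d(J,K) = 4.

4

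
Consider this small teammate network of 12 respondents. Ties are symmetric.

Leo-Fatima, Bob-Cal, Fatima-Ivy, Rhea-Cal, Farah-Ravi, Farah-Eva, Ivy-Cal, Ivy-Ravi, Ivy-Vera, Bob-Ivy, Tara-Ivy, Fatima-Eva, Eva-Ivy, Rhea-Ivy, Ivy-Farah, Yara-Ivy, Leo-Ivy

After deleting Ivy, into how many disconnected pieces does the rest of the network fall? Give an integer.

Without Ivy, the remaining ties split the others into: {Eva, Farah, Fatima, Leo, Ravi}; {Bob, Cal, Rhea}; {Tara}; {Yara}; {Vera}.
That's 5 separate components.

5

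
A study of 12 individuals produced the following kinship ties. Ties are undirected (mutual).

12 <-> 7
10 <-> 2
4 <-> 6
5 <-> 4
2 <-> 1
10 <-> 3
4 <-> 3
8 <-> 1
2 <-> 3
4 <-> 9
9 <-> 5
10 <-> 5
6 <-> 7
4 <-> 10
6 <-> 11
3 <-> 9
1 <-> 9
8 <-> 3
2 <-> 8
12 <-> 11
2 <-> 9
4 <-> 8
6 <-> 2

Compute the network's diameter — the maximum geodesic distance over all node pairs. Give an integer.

4

Eccentricity of each node (its greatest distance to any other): 1:4, 2:3, 3:4, 4:3, 5:4, 6:2, 7:3, 8:4, 9:4, 10:4, 11:3, 12:4.
The maximum eccentricity is 4, realized for instance by the pair 12–1 via 12 – 11 – 6 – 2 – 1. So the diameter is 4.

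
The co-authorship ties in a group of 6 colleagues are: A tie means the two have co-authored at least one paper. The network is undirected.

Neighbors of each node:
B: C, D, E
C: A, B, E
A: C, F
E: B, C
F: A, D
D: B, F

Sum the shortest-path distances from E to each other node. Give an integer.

9

Distances from E: A:2, B:1, C:1, D:2, F:3.
Sum = 2 + 1 + 1 + 2 + 3 = 9.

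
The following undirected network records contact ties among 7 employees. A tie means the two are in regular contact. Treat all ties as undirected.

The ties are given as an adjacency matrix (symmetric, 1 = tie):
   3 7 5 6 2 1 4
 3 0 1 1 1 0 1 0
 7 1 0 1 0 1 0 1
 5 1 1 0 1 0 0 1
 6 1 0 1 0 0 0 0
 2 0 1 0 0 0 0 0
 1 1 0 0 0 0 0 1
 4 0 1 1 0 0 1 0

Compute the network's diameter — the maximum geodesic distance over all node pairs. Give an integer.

3

Eccentricity of each node (its greatest distance to any other): 1:3, 2:3, 3:2, 4:2, 5:2, 6:3, 7:2.
The maximum eccentricity is 3, realized for instance by the pair 6–2 via 6 – 3 – 7 – 2. So the diameter is 3.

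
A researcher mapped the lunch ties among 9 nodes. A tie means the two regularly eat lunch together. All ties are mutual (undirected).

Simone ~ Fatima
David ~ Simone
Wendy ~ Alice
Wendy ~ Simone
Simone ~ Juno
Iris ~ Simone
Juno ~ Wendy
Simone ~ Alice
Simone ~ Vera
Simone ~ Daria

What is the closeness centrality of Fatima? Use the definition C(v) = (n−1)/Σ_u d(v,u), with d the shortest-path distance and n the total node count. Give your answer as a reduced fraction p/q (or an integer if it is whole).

8/15

Distances from Fatima: Alice:2, Daria:2, David:2, Iris:2, Juno:2, Simone:1, Vera:2, Wendy:2. Sum = 15.
n = 9, so closeness = 8/15.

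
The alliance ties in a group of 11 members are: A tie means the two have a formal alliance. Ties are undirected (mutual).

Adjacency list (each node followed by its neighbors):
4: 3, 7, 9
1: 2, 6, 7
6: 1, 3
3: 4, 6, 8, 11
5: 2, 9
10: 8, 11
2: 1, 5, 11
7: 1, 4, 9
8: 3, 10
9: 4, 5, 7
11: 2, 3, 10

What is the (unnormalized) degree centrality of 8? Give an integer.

2

8 is directly tied to 3 and 10. That is 2 neighbors, so the degree of 8 is 2.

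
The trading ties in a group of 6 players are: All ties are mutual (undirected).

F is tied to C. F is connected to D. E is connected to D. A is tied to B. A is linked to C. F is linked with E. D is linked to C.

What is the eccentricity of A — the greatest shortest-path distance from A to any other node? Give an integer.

Distances from A: B:1, C:1, D:2, E:3, F:2.
The largest is 3 (to E), so the eccentricity of A is 3.

3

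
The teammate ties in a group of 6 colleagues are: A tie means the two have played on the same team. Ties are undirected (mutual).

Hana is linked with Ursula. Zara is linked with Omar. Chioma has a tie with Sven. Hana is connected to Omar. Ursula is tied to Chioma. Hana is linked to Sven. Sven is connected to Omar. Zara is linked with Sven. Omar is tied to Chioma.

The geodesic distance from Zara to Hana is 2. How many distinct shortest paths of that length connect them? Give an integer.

The shortest distance is 2. The length-2 paths are: Zara–Sven–Hana; Zara–Omar–Hana.
That gives 2 distinct shortest paths.

2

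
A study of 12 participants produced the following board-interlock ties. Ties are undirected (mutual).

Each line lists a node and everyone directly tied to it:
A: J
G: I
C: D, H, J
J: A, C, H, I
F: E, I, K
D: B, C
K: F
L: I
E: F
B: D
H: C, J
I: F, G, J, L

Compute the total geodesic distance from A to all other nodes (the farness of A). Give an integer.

Distances from A: B:4, C:2, D:3, E:4, F:3, G:3, H:2, I:2, J:1, K:4, L:3.
Sum = 4 + 2 + 3 + 4 + 3 + 3 + 2 + 2 + 1 + 4 + 3 = 31.

31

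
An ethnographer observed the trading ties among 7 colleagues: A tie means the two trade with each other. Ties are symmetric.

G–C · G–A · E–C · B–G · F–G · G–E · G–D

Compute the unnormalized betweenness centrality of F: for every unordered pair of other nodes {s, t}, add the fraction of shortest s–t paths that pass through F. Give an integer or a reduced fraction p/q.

No shortest path between any pair of other nodes passes through F.
Summing the contributions gives betweenness(F) = 0.

0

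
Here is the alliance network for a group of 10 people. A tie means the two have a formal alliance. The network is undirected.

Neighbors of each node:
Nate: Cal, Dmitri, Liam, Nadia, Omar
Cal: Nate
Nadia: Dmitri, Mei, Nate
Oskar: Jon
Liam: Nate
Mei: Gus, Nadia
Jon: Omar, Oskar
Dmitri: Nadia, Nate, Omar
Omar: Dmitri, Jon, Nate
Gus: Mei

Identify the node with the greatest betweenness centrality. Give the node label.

Nate

Unnormalized betweenness of each node: Cal:0, Dmitri:9/2, Gus:0, Jon:8, Liam:0, Mei:8, Nadia:14, Nate:39/2, Omar:14, Oskar:0.
Nate has the largest value, 39/2, making it the main broker — the node through which the most shortest paths run.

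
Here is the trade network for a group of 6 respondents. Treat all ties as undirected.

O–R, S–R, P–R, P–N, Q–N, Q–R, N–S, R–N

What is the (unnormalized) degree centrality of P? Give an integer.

P is directly tied to N and R. That is 2 neighbors, so the degree of P is 2.

2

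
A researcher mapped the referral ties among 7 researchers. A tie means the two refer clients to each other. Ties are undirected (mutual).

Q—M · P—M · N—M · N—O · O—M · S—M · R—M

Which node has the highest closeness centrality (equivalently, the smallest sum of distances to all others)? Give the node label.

M

Farness (sum of distances to all others) for each node — M:6, N:10, O:10, P:11, Q:11, R:11, S:11.
The smallest farness is 6, for M, so M has the highest closeness.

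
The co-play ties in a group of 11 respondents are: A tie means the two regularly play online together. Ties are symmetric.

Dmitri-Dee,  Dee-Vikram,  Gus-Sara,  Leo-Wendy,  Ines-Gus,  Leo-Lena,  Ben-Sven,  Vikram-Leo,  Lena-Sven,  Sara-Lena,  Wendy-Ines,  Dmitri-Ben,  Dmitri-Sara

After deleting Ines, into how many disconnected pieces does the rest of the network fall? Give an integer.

1

Ines's neighbors (Gus and Wendy) remain reachable from one another through other ties, so the rest of the network stays in one piece.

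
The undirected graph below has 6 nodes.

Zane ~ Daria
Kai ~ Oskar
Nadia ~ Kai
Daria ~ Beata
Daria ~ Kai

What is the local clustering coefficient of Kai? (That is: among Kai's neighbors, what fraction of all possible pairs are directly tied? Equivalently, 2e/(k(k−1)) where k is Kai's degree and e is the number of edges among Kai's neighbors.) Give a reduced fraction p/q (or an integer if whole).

0

Kai's neighbors: Daria, Nadia, and Oskar (k = 3).
Possible neighbor pairs: C(3,2) = 3. Edges among them: none → e = 0.
Clustering(Kai) = 0/3 = 0.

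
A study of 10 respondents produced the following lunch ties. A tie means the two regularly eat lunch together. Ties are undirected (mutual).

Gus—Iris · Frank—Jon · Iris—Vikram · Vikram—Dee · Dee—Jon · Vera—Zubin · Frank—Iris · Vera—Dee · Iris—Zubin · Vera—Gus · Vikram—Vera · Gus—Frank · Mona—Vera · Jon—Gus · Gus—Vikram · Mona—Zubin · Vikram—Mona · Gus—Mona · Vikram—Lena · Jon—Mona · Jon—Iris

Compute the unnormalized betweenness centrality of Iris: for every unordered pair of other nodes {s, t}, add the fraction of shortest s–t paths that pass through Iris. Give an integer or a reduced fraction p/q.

4

Pairs whose geodesics pass through Iris — Zubin–Lena: 1/3; Zubin–Jon: 1/2; Zubin–Gus: 1/3; Zubin–Vikram: 1/3; Zubin–Frank: 1; Lena–Jon: 1/4; Lena–Frank: 1/2; Jon–Vikram: 1/4; Vikram–Frank: 1/2.
All other pairs contribute 0.
Summing the contributions gives betweenness(Iris) = 4.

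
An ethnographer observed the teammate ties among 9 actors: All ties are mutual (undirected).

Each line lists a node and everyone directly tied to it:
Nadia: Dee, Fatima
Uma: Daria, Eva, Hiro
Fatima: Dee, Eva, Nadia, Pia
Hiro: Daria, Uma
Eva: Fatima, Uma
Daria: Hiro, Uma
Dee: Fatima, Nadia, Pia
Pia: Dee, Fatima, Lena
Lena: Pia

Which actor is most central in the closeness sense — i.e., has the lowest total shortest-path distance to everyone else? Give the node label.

Farness (sum of distances to all others) for each node — Daria:24, Dee:18, Eva:15, Fatima:14, Hiro:24, Lena:25, Nadia:20, Pia:18, Uma:18.
The smallest farness is 14, for Fatima, so Fatima has the highest closeness.

Fatima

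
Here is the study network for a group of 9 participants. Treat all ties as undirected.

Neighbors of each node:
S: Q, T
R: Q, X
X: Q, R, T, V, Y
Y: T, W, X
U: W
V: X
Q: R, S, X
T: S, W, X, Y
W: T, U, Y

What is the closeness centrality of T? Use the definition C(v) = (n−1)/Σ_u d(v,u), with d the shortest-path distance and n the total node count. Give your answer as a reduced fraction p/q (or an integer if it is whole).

Distances from T: Q:2, R:2, S:1, U:2, V:2, W:1, X:1, Y:1. Sum = 12.
n = 9, so closeness = 8/12 = 2/3.

2/3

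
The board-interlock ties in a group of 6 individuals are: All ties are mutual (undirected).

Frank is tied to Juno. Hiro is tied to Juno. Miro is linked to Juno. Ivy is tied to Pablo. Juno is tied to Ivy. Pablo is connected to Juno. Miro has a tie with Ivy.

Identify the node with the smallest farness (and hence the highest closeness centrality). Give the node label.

Juno

Farness (sum of distances to all others) for each node — Frank:9, Hiro:9, Ivy:7, Juno:5, Miro:8, Pablo:8.
The smallest farness is 5, for Juno, so Juno has the highest closeness.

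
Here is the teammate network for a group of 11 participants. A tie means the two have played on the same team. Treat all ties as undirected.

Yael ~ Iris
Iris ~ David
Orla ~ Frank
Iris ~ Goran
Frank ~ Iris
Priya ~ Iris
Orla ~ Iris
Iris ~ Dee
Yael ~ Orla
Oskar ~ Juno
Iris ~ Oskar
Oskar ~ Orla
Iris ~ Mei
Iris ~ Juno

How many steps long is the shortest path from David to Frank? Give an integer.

One shortest route is David – Iris – Frank, which uses 2 edges, and David and Frank are not directly tied, so nothing shorter exists. So d(David,Frank) = 2.

2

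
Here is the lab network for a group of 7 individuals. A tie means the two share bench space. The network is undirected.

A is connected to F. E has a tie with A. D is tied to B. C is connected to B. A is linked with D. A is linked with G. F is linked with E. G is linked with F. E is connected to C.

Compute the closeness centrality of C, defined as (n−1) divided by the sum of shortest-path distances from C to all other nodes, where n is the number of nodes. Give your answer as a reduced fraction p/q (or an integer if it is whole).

Distances from C: A:2, B:1, D:2, E:1, F:2, G:3. Sum = 11.
n = 7, so closeness = 6/11.

6/11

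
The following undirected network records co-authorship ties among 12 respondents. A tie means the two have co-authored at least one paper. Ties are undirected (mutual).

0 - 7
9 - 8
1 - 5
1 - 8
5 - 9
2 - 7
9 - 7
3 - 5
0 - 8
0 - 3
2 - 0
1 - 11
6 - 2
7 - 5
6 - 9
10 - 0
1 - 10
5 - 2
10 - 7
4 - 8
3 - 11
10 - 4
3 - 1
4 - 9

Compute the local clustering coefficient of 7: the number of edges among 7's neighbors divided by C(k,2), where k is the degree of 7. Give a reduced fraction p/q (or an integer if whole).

2/5

7's neighbors: 0, 2, 5, 9, and 10 (k = 5).
Possible neighbor pairs: C(5,2) = 10. Edges among them: 0–2, 0–10, 2–5, 5–9 → e = 4.
Clustering(7) = 4/10 = 2/5.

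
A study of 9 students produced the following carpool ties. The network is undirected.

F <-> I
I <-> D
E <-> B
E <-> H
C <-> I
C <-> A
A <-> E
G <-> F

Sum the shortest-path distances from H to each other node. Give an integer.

28

Distances from H: A:2, B:2, C:3, D:5, E:1, F:5, G:6, I:4.
Sum = 2 + 2 + 3 + 5 + 1 + 5 + 6 + 4 = 28.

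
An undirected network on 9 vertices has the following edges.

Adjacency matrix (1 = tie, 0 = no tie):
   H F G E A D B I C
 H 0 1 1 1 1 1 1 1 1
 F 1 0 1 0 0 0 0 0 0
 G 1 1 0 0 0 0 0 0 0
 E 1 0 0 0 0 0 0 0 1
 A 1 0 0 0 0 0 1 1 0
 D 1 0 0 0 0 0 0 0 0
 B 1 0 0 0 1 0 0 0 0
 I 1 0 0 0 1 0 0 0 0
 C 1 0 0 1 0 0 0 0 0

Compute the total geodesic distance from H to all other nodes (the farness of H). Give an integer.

8

Distances from H: A:1, B:1, C:1, D:1, E:1, F:1, G:1, I:1.
Sum = 1 + 1 + 1 + 1 + 1 + 1 + 1 + 1 = 8.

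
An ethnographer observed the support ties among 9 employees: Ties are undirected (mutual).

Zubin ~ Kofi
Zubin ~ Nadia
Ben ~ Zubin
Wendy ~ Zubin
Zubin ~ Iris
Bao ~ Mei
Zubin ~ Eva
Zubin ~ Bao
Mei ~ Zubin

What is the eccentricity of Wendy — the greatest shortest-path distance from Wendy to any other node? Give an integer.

Distances from Wendy: Bao:2, Ben:2, Eva:2, Iris:2, Kofi:2, Mei:2, Nadia:2, Zubin:1.
The largest is 2 (to Mei, Nadia, Bao, Kofi, Eva, Ben, and Iris), so the eccentricity of Wendy is 2.

2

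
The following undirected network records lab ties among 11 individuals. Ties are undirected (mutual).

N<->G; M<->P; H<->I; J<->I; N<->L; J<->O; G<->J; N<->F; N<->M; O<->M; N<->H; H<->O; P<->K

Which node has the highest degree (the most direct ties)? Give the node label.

Degrees — F:1, G:2, H:3, I:2, J:3, K:1, L:1, M:3, N:5, O:3, P:2.
The maximum is 5, attained only by N.

N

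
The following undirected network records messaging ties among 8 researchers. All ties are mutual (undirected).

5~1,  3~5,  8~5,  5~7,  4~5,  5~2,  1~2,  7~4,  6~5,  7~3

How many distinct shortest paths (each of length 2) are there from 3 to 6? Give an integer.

1

The shortest distance is 2, and the only length-2 path is 3–5–6. So there is exactly 1 shortest path.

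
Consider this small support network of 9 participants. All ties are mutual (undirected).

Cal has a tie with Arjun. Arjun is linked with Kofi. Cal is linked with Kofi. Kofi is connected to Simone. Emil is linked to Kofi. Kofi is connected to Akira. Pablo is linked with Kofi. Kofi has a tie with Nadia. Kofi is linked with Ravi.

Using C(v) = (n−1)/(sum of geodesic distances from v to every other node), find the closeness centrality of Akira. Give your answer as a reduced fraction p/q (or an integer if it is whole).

Distances from Akira: Arjun:2, Cal:2, Emil:2, Kofi:1, Nadia:2, Pablo:2, Ravi:2, Simone:2. Sum = 15.
n = 9, so closeness = 8/15.

8/15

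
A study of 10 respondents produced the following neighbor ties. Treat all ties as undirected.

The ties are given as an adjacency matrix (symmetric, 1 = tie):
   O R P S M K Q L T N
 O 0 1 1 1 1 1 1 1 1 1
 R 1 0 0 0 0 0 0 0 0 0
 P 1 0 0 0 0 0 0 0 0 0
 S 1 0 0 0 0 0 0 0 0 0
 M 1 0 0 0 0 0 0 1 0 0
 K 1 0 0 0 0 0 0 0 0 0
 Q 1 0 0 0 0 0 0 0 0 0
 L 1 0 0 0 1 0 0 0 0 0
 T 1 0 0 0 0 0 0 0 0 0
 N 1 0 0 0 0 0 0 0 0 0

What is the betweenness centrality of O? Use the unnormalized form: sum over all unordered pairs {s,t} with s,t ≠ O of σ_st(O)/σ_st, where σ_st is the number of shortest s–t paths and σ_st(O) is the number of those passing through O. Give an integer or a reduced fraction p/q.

35

Pairs whose geodesics pass through O — R–P: 1; R–S: 1; R–M: 1; R–K: 1; R–Q: 1; R–L: 1; R–T: 1; R–N: 1; P–S: 1; P–M: 1; P–K: 1; P–Q: 1; P–L: 1; P–T: 1 … (+21 more pairs).
All other pairs contribute 0.
Summing the contributions gives betweenness(O) = 35.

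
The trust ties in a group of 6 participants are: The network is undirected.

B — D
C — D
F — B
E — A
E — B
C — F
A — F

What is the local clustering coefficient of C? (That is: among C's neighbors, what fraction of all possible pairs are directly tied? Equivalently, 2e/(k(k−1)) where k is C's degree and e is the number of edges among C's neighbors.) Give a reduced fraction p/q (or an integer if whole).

C's neighbors: D and F (k = 2).
Possible neighbor pairs: C(2,2) = 1. Edges among them: none → e = 0.
Clustering(C) = 0/1.

0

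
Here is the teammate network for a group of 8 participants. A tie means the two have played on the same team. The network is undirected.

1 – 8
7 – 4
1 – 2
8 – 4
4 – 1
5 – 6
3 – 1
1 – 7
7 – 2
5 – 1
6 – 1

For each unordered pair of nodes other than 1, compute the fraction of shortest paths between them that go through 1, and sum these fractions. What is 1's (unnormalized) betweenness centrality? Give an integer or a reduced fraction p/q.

Pairs whose geodesics pass through 1 — 3–7: 1; 3–5: 1; 3–6: 1; 3–8: 1; 3–2: 1; 3–4: 1; 7–5: 1; 7–6: 1; 7–8: 1/2; 5–8: 1; 5–2: 1; 5–4: 1; 6–8: 1; 6–2: 1 … (+3 more pairs).
All other pairs contribute 0.
Summing the contributions gives betweenness(1) = 16.

16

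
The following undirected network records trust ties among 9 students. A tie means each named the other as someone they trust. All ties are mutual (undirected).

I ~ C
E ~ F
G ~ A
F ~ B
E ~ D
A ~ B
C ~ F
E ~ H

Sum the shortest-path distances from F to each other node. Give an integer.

14

Distances from F: A:2, B:1, C:1, D:2, E:1, G:3, H:2, I:2.
Sum = 2 + 1 + 1 + 2 + 1 + 3 + 2 + 2 = 14.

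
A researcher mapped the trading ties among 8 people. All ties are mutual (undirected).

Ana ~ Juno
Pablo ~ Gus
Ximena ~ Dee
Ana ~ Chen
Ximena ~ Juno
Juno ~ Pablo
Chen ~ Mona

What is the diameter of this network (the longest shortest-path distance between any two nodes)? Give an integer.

Eccentricity of each node (its greatest distance to any other): Ana:3, Chen:4, Dee:5, Gus:5, Juno:3, Mona:5, Pablo:4, Ximena:4.
The maximum eccentricity is 5, realized for instance by the pair Dee–Mona via Dee – Ximena – Juno – Ana – Chen – Mona. So the diameter is 5.

5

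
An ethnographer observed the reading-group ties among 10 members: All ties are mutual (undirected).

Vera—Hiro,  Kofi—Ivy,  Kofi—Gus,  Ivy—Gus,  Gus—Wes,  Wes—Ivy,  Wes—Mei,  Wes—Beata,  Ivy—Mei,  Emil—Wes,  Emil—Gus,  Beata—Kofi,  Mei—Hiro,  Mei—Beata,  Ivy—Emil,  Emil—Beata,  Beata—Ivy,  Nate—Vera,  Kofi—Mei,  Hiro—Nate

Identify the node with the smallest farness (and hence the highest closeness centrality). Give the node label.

Farness (sum of distances to all others) for each node — Beata:15, Emil:19, Gus:19, Hiro:17, Ivy:14, Kofi:16, Mei:13, Nate:24, Vera:24, Wes:15.
The smallest farness is 13, for Mei, so Mei has the highest closeness.

Mei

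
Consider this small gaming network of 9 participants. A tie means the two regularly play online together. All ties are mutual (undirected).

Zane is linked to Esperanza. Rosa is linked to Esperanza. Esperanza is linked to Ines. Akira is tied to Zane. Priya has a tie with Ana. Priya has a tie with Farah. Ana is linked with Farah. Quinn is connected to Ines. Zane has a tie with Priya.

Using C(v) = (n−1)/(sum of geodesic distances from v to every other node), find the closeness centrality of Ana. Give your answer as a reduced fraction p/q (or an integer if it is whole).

8/23

Distances from Ana: Akira:3, Esperanza:3, Farah:1, Ines:4, Priya:1, Quinn:5, Rosa:4, Zane:2. Sum = 23.
n = 9, so closeness = 8/23.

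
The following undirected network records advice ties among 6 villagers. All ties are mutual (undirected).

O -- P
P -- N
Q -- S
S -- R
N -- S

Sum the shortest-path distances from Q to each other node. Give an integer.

Distances from Q: N:2, O:4, P:3, R:2, S:1.
Sum = 2 + 4 + 3 + 2 + 1 = 12.

12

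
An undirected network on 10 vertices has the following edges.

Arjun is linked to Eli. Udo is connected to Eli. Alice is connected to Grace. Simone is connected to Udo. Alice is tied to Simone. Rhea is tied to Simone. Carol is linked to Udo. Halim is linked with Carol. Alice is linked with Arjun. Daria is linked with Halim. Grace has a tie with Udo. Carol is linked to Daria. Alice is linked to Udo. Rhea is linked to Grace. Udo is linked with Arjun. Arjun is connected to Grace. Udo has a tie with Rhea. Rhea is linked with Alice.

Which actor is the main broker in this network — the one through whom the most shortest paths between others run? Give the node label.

Udo

Unnormalized betweenness of each node: Alice:7/6, Arjun:1, Carol:14, Daria:0, Eli:0, Grace:1/3, Halim:0, Rhea:1/3, Simone:0, Udo:133/6.
Udo has the largest value, 133/6, making it the main broker — the node through which the most shortest paths run.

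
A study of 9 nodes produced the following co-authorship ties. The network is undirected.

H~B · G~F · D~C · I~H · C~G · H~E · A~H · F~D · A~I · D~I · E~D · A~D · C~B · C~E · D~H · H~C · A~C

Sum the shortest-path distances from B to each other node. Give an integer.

15

Distances from B: A:2, C:1, D:2, E:2, F:3, G:2, H:1, I:2.
Sum = 2 + 1 + 2 + 2 + 3 + 2 + 1 + 2 = 15.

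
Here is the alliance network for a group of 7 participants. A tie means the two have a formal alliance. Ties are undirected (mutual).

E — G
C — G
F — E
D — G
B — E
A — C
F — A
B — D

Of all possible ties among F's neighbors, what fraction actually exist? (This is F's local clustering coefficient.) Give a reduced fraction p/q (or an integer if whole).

F's neighbors: A and E (k = 2).
Possible neighbor pairs: C(2,2) = 1. Edges among them: none → e = 0.
Clustering(F) = 0/1.

0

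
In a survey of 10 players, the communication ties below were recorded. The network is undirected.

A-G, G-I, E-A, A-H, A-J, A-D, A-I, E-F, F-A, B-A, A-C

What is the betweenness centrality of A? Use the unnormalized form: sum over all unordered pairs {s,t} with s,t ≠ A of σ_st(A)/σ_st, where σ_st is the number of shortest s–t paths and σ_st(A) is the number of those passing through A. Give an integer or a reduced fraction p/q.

Pairs whose geodesics pass through A — E–J: 1; E–I: 1; E–H: 1; E–B: 1; E–D: 1; E–C: 1; E–G: 1; J–I: 1; J–H: 1; J–B: 1; J–D: 1; J–C: 1; J–F: 1; J–G: 1 … (+20 more pairs).
All other pairs contribute 0.
Summing the contributions gives betweenness(A) = 34.

34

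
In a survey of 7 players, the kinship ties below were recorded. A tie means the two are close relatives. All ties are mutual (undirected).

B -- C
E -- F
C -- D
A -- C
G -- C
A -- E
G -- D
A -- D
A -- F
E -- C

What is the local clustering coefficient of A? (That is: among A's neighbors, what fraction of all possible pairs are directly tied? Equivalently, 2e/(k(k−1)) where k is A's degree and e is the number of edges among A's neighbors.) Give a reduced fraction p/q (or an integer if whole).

A's neighbors: C, D, E, and F (k = 4).
Possible neighbor pairs: C(4,2) = 6. Edges among them: C–D, C–E, E–F → e = 3.
Clustering(A) = 3/6 = 1/2.

1/2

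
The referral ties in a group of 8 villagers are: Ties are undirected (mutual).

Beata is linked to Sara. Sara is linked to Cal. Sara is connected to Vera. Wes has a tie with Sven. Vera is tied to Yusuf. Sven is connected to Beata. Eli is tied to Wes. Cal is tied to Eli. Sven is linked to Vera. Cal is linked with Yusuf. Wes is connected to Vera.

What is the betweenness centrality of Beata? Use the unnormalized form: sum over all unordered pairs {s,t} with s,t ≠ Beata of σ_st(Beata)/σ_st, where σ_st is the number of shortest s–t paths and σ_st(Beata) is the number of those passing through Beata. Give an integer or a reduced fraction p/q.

3/4

Pairs whose geodesics pass through Beata — Sara–Sven: 1/2; Sven–Cal: 1/4.
All other pairs contribute 0.
Summing the contributions gives betweenness(Beata) = 3/4.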